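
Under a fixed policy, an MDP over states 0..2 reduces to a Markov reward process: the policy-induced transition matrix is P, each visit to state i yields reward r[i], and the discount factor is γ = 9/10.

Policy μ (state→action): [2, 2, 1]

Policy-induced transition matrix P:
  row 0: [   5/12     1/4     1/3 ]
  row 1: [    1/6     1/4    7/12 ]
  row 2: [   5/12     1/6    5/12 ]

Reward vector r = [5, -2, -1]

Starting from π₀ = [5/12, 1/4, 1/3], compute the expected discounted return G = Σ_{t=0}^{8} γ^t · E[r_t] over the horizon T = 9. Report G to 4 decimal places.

G = 6.1233

t=0: π = [0.4167, 0.2500, 0.3333], E[r] = 1.2500, γ^t·E[r] = 1.250000, running G = 1.250000
t=1: π = [0.3542, 0.2222, 0.4236], E[r] = 0.9028, γ^t·E[r] = 0.812500, running G = 2.062500
t=2: π = [0.3611, 0.2147, 0.4242], E[r] = 0.9520, γ^t·E[r] = 0.771094, running G = 2.833594
t=3: π = [0.3630, 0.2147, 0.4224], E[r] = 0.9633, γ^t·E[r] = 0.702246, running G = 3.535840
t=4: π = [0.3630, 0.2148, 0.4222], E[r] = 0.9632, γ^t·E[r] = 0.631969, running G = 4.167809
t=5: π = [0.3630, 0.2148, 0.4222], E[r] = 0.9630, γ^t·E[r] = 0.568629, running G = 4.736437
t=6: π = [0.3630, 0.2148, 0.4222], E[r] = 0.9630, γ^t·E[r] = 0.511756, running G = 5.248193
t=7: π = [0.3630, 0.2148, 0.4222], E[r] = 0.9630, γ^t·E[r] = 0.460582, running G = 5.708775
t=8: π = [0.3630, 0.2148, 0.4222], E[r] = 0.9630, γ^t·E[r] = 0.414524, running G = 6.123299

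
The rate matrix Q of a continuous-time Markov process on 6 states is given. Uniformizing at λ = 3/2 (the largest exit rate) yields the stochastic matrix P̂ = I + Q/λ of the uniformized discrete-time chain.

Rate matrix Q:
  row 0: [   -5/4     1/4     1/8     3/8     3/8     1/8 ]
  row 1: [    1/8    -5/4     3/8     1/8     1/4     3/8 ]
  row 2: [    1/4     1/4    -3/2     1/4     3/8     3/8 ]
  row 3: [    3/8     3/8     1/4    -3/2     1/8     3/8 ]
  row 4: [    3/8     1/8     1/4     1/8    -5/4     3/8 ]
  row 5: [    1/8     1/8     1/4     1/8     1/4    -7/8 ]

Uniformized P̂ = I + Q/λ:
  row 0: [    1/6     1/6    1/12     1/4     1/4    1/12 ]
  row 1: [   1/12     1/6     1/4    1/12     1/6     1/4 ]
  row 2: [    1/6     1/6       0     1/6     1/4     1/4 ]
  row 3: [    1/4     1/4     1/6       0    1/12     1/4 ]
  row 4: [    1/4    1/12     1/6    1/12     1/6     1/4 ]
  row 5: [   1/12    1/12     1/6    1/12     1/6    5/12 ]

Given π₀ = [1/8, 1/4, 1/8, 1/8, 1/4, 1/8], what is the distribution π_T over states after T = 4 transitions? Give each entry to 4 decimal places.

π = [0.1572, 0.1385, 0.1414, 0.1122, 0.1824, 0.2683]

t=0: π = [0.1250, 0.2500, 0.1250, 0.1250, 0.2500, 0.1250]
t=1: π = [0.1667, 0.1458, 0.1563, 0.1042, 0.1771, 0.2500]
t=2: π = [0.1571, 0.1398, 0.1389, 0.1155, 0.1849, 0.2639]
t=3: π = [0.1581, 0.1389, 0.1421, 0.1115, 0.1817, 0.2678]
t=4: π = [0.1572, 0.1385, 0.1414, 0.1122, 0.1824, 0.2683]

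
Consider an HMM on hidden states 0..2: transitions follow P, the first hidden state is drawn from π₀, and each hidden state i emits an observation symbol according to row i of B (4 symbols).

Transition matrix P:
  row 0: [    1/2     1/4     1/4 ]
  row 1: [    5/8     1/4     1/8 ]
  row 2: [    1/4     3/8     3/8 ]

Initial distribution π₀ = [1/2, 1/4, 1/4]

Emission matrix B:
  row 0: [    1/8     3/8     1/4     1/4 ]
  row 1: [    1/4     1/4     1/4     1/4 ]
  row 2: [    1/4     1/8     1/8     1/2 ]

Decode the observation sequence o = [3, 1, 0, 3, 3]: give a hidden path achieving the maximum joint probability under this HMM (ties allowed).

t=0: δ = [1.250e-01, 6.250e-02, 1.250e-01]  (obs o_0=3)
t=1: δ = [2.344e-02, 1.172e-02, 5.859e-03]  ψ = [0, 2, 2]  (obs o_1=1)
t=2: δ = [1.465e-03, 1.465e-03, 1.465e-03]  ψ = [0, 0, 0]  (obs o_2=0)
t=3: δ = [2.289e-04, 1.373e-04, 2.747e-04]  ψ = [1, 2, 2]  (obs o_3=3)
t=4: δ = [2.861e-05, 2.575e-05, 5.150e-05]  ψ = [0, 2, 2]  (obs o_4=3)
backtrack: best end state = 2; path = [0, 0, 2, 2, 2]

path = [0, 0, 2, 2, 2]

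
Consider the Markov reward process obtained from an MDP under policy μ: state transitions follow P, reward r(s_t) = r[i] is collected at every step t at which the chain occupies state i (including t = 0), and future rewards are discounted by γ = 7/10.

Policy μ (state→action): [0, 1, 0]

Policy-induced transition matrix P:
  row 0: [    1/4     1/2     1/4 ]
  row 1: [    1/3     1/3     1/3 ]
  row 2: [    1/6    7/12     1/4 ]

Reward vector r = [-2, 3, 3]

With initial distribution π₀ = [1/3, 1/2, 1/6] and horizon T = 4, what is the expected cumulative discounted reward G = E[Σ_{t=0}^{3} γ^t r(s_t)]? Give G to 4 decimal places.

G = 3.8667

t=0: π = [0.3333, 0.5000, 0.1667], E[r] = 1.3333, γ^t·E[r] = 1.333333, running G = 1.333333
t=1: π = [0.2778, 0.4306, 0.2917], E[r] = 1.6111, γ^t·E[r] = 1.127778, running G = 2.461111
t=2: π = [0.2616, 0.4525, 0.2859], E[r] = 1.6921, γ^t·E[r] = 0.829144, running G = 3.290255
t=3: π = [0.2639, 0.4484, 0.2877], E[r] = 1.6806, γ^t·E[r] = 0.576431, running G = 3.866685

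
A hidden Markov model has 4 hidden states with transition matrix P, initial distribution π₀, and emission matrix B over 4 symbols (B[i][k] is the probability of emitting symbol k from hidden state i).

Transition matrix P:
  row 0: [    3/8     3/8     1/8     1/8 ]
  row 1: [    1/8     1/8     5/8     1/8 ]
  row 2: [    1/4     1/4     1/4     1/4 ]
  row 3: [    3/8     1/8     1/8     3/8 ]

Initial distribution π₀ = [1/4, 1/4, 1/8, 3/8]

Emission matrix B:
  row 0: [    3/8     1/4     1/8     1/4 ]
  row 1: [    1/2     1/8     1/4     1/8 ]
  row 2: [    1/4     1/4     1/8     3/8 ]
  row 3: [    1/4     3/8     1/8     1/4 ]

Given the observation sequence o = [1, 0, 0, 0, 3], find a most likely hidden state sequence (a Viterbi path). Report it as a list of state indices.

t=0: δ = [6.250e-02, 3.125e-02, 3.125e-02, 1.406e-01]  (obs o_0=1)
t=1: δ = [1.978e-02, 1.172e-02, 4.883e-03, 1.318e-02]  ψ = [3, 0, 1, 3]  (obs o_1=0)
t=2: δ = [2.781e-03, 3.708e-03, 1.831e-03, 1.236e-03]  ψ = [0, 0, 1, 3]  (obs o_2=0)
t=3: δ = [3.911e-04, 5.214e-04, 5.794e-04, 1.159e-04]  ψ = [0, 0, 1, 1]  (obs o_3=0)
t=4: δ = [3.666e-05, 1.833e-05, 1.222e-04, 3.621e-05]  ψ = [0, 0, 1, 2]  (obs o_4=3)
backtrack: best end state = 2; path = [3, 0, 0, 1, 2]

path = [3, 0, 0, 1, 2]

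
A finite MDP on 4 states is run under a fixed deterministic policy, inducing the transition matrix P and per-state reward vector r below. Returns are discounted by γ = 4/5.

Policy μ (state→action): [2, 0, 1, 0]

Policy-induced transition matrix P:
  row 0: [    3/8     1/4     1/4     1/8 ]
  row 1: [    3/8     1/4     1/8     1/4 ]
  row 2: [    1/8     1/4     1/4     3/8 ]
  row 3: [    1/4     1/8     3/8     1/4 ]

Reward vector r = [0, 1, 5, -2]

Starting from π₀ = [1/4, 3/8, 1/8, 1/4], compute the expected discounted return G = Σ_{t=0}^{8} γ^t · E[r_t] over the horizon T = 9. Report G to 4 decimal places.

t=0: π = [0.2500, 0.3750, 0.1250, 0.2500], E[r] = 0.5000, γ^t·E[r] = 0.500000, running G = 0.500000
t=1: π = [0.3125, 0.2188, 0.2344, 0.2344], E[r] = 0.9219, γ^t·E[r] = 0.737500, running G = 1.237500
t=2: π = [0.2871, 0.2207, 0.2520, 0.2402], E[r] = 1.0000, γ^t·E[r] = 0.640000, running G = 1.877500
t=3: π = [0.2820, 0.2200, 0.2524, 0.2456], E[r] = 0.9910, γ^t·E[r] = 0.507375, running G = 2.384875
t=4: π = [0.2812, 0.2193, 0.2532, 0.2463], E[r] = 0.9927, γ^t·E[r] = 0.406613, running G = 2.791488
t=5: π = [0.2809, 0.2192, 0.2534, 0.2465], E[r] = 0.9931, γ^t·E[r] = 0.325415, running G = 3.116903
t=6: π = [0.2808, 0.2192, 0.2534, 0.2466], E[r] = 0.9931, γ^t·E[r] = 0.260342, running G = 3.377245
t=7: π = [0.2808, 0.2192, 0.2534, 0.2466], E[r] = 0.9931, γ^t·E[r] = 0.208278, running G = 3.585522
t=8: π = [0.2808, 0.2192, 0.2534, 0.2466], E[r] = 0.9931, γ^t·E[r] = 0.166623, running G = 3.752145

G = 3.7521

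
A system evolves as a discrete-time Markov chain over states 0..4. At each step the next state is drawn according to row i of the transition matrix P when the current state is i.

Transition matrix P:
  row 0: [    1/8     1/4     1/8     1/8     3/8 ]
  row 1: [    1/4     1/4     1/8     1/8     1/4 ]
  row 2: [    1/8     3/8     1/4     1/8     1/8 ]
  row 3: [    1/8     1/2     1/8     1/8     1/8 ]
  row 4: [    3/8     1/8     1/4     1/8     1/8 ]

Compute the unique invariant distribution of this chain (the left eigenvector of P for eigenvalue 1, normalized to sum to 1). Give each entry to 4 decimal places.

Balance equations π_j = Σ_i π_i·P[i][j]:
  π_0 = 1/8·π_0 + 1/4·π_1 + 1/8·π_2 + 1/8·π_3 + 3/8·π_4
  π_1 = 1/4·π_0 + 1/4·π_1 + 3/8·π_2 + 1/2·π_3 + 1/8·π_4
  π_2 = 1/8·π_0 + 1/8·π_1 + 1/4·π_2 + 1/8·π_3 + 1/4·π_4
  π_3 = 1/8·π_0 + 1/8·π_1 + 1/8·π_2 + 1/8·π_3 + 1/8·π_4
  normalize: π_0 + π_1 + π_2 + π_3 + π_4 = 1
Solving the linear system gives exactly π = [97/456, 21/76, 79/456, 1/8, 97/456].

π = [0.2127, 0.2763, 0.1732, 0.1250, 0.2127]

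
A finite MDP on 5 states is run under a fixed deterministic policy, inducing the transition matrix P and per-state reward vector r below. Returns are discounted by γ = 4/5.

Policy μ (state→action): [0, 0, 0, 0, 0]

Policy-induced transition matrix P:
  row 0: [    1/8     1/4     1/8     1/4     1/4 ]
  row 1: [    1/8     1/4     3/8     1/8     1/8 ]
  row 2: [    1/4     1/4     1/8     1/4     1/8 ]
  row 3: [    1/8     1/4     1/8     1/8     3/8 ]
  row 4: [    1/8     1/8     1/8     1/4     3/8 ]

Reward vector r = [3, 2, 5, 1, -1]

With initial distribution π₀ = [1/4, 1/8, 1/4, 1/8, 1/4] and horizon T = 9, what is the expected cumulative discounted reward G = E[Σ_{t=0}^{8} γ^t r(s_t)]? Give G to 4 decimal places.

G = 7.7813

t=0: π = [0.2500, 0.1250, 0.2500, 0.1250, 0.2500], E[r] = 2.1250, γ^t·E[r] = 2.125000, running G = 2.125000
t=1: π = [0.1563, 0.2188, 0.1563, 0.2188, 0.2500], E[r] = 1.6563, γ^t·E[r] = 1.325000, running G = 3.450000
t=2: π = [0.1445, 0.2188, 0.1797, 0.1953, 0.2617], E[r] = 1.7031, γ^t·E[r] = 1.090000, running G = 4.540000
t=3: π = [0.1475, 0.2173, 0.1797, 0.1982, 0.2573], E[r] = 1.7163, γ^t·E[r] = 0.878750, running G = 5.418750
t=4: π = [0.1475, 0.2178, 0.1793, 0.1981, 0.2573], E[r] = 1.7154, γ^t·E[r] = 0.702625, running G = 6.121375
t=5: π = [0.1474, 0.2178, 0.1795, 0.1980, 0.2573], E[r] = 1.7159, γ^t·E[r] = 0.562280, running G = 6.683655
t=6: π = [0.1474, 0.2178, 0.1795, 0.1980, 0.2572], E[r] = 1.7160, γ^t·E[r] = 0.449850, running G = 7.133505
t=7: π = [0.1474, 0.2178, 0.1795, 0.1980, 0.2572], E[r] = 1.7161, γ^t·E[r] = 0.359883, running G = 7.493388
t=8: π = [0.1474, 0.2178, 0.1795, 0.1980, 0.2572], E[r] = 1.7161, γ^t·E[r] = 0.287908, running G = 7.781295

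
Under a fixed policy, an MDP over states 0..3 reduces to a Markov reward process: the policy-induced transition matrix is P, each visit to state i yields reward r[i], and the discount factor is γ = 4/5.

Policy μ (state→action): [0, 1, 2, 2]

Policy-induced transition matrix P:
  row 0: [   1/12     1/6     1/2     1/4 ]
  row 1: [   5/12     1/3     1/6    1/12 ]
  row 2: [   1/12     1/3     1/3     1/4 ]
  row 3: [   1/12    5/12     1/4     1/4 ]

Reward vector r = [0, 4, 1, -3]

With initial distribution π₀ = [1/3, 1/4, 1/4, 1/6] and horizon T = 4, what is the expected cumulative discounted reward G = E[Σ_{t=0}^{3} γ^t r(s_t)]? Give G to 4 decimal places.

t=0: π = [0.3333, 0.2500, 0.2500, 0.1667], E[r] = 0.7500, γ^t·E[r] = 0.750000, running G = 0.750000
t=1: π = [0.1667, 0.2917, 0.3333, 0.2083], E[r] = 0.8750, γ^t·E[r] = 0.700000, running G = 1.450000
t=2: π = [0.1806, 0.3229, 0.2951, 0.2014], E[r] = 0.9826, γ^t·E[r] = 0.628889, running G = 2.078889
t=3: π = [0.1910, 0.3200, 0.2928, 0.1962], E[r] = 0.9844, γ^t·E[r] = 0.504000, running G = 2.582889

G = 2.5829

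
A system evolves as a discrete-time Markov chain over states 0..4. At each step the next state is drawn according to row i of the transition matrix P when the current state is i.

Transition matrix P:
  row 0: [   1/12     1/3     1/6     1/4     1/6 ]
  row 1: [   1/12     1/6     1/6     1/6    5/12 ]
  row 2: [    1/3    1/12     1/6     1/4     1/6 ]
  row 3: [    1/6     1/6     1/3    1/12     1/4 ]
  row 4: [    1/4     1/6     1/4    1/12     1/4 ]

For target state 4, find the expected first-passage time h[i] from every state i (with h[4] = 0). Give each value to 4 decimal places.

h = [4.2218, 3.3273, 4.4455, 4.0800, 0.0000]

First-step conditioning: h[4] = 0; for i ≠ 4, h[i] = 1 + Σ_k P[i][k]·h[k].
  h[0] = 1 + 1/12·h[0] + 1/3·h[1] + 1/6·h[2] + 1/4·h[3]
  h[1] = 1 + 1/12·h[0] + 1/6·h[1] + 1/6·h[2] + 1/6·h[3]
  h[2] = 1 + 1/3·h[0] + 1/12·h[1] + 1/6·h[2] + 1/4·h[3]
  h[3] = 1 + 1/6·h[0] + 1/6·h[1] + 1/3·h[2] + 1/12·h[3]
Solving the 4×4 linear system over states ≠ 4 gives exactly h = [1161/275, 183/55, 489/110, 102/25, 0] (h[4] = 0 is the target).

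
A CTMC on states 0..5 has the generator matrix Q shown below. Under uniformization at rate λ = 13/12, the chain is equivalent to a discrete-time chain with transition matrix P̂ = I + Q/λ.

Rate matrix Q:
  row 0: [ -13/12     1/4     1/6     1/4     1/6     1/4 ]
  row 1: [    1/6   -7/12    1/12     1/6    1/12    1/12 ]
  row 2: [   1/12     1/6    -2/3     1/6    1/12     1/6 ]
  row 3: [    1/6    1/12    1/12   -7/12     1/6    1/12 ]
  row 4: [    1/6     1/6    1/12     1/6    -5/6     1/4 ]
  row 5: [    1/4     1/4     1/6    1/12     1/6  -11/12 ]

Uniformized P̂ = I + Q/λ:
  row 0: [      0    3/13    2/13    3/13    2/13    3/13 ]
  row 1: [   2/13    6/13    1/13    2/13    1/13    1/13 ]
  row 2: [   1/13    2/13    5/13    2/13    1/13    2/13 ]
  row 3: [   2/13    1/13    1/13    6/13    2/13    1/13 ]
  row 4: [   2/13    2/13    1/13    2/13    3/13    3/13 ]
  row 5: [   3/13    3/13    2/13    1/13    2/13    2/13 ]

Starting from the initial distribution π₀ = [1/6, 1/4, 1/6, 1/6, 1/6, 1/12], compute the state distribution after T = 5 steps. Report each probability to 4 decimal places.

π = [0.1332, 0.2282, 0.1415, 0.2214, 0.1358, 0.1400]

t=0: π = [0.1667, 0.2500, 0.1667, 0.1667, 0.1667, 0.0833]
t=1: π = [0.1218, 0.2372, 0.1474, 0.2115, 0.1346, 0.1474]
t=2: π = [0.1351, 0.2313, 0.1430, 0.2170, 0.1346, 0.1391]
t=3: π = [0.1328, 0.2294, 0.1420, 0.2203, 0.1354, 0.1401]
t=4: π = [0.1333, 0.2285, 0.1416, 0.2211, 0.1357, 0.1399]
t=5: π = [0.1332, 0.2282, 0.1415, 0.2214, 0.1358, 0.1400]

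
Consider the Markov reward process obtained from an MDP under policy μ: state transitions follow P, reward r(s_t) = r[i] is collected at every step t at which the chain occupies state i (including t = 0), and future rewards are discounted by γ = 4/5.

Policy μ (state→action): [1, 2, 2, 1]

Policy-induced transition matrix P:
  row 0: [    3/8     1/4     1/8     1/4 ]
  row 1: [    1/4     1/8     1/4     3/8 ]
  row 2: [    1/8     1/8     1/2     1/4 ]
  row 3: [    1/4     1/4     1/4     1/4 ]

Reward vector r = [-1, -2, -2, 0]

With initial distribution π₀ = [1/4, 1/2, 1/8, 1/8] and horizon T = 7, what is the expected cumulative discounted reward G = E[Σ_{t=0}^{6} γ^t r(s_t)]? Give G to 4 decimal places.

G = -4.9826

t=0: π = [0.2500, 0.5000, 0.1250, 0.1250], E[r] = -1.5000, γ^t·E[r] = -1.500000, running G = -1.500000
t=1: π = [0.2656, 0.1719, 0.2500, 0.3125], E[r] = -1.1094, γ^t·E[r] = -0.887500, running G = -2.387500
t=2: π = [0.2520, 0.1973, 0.2793, 0.2715], E[r] = -1.2051, γ^t·E[r] = -0.771250, running G = -3.158750
t=3: π = [0.2466, 0.1904, 0.2883, 0.2747], E[r] = -1.2041, γ^t·E[r] = -0.616500, running G = -3.775250
t=4: π = [0.2448, 0.1902, 0.2913, 0.2738], E[r] = -1.2076, γ^t·E[r] = -0.494638, running G = -4.269888
t=5: π = [0.2442, 0.1898, 0.2922, 0.2738], E[r] = -1.2083, γ^t·E[r] = -0.395926, running G = -4.665814
t=6: π = [0.2440, 0.1897, 0.2925, 0.2737], E[r] = -1.2085, γ^t·E[r] = -0.316814, running G = -4.982627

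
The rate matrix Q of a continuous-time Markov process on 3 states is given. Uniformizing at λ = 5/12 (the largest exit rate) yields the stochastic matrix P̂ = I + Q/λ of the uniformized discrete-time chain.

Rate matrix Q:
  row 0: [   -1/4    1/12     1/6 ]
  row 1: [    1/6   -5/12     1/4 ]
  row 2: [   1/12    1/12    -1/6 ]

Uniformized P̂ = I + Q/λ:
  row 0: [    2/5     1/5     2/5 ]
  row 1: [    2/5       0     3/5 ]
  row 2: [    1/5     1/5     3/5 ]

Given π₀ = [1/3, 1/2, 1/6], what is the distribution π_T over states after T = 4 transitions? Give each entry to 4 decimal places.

π = [0.2917, 0.1672, 0.5411]

t=0: π = [0.3333, 0.5000, 0.1667]
t=1: π = [0.3667, 0.1000, 0.5333]
t=2: π = [0.2933, 0.1800, 0.5267]
t=3: π = [0.2947, 0.1640, 0.5413]
t=4: π = [0.2917, 0.1672, 0.5411]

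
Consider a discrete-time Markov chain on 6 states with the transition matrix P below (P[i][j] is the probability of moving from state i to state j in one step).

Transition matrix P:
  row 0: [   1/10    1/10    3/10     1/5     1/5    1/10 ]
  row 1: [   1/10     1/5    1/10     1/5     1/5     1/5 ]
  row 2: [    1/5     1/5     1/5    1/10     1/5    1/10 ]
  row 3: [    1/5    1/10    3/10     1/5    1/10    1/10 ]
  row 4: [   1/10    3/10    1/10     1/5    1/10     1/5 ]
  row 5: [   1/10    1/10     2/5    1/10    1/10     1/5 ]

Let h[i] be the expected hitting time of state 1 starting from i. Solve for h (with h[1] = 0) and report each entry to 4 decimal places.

h = [6.3814, 0.0000, 5.7917, 6.4863, 5.3319, 6.4208]

First-step conditioning: h[1] = 0; for i ≠ 1, h[i] = 1 + Σ_k P[i][k]·h[k].
  h[0] = 1 + 1/10·h[0] + 3/10·h[2] + 1/5·h[3] + 1/5·h[4] + 1/10·h[5]
  h[2] = 1 + 1/5·h[0] + 1/5·h[2] + 1/10·h[3] + 1/5·h[4] + 1/10·h[5]
  h[3] = 1 + 1/5·h[0] + 3/10·h[2] + 1/5·h[3] + 1/10·h[4] + 1/10·h[5]
  h[4] = 1 + 1/10·h[0] + 1/10·h[2] + 1/5·h[3] + 1/10·h[4] + 1/5·h[5]
  h[5] = 1 + 1/10·h[0] + 2/5·h[2] + 1/10·h[3] + 1/10·h[4] + 1/5·h[5]
Solving the 5×5 linear system over states ≠ 1 gives exactly h = [110060/17247, 0, 99890/17247, 37290/5749, 91960/17247, 110740/17247] (h[1] = 0 is the target).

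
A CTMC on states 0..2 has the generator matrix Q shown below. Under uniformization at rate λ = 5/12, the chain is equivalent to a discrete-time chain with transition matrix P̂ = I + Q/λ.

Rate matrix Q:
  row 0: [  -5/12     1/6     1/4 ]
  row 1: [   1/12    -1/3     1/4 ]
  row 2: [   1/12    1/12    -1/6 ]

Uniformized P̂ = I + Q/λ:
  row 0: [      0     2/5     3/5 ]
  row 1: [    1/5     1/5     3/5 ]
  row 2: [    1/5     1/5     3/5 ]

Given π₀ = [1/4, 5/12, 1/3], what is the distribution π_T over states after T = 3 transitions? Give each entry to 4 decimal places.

π = [0.1660, 0.2340, 0.6000]

t=0: π = [0.2500, 0.4167, 0.3333]
t=1: π = [0.1500, 0.2500, 0.6000]
t=2: π = [0.1700, 0.2300, 0.6000]
t=3: π = [0.1660, 0.2340, 0.6000]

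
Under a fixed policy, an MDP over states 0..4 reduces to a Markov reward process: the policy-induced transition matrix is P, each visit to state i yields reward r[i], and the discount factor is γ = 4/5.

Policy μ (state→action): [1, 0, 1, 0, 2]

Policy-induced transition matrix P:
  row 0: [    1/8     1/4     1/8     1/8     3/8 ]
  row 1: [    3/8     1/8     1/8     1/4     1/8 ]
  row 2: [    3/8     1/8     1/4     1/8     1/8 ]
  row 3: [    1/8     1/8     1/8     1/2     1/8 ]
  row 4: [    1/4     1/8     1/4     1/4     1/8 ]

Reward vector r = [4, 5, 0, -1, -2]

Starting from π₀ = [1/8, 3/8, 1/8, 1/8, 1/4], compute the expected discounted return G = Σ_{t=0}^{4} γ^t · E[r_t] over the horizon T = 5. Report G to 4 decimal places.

G = 4.4051

t=0: π = [0.1250, 0.3750, 0.1250, 0.1250, 0.2500], E[r] = 1.7500, γ^t·E[r] = 1.750000, running G = 1.750000
t=1: π = [0.2813, 0.1406, 0.1719, 0.2500, 0.1563], E[r] = 1.2656, γ^t·E[r] = 1.012500, running G = 2.762500
t=2: π = [0.2227, 0.1602, 0.1660, 0.2559, 0.1953], E[r] = 1.0449, γ^t·E[r] = 0.668750, running G = 3.431250
t=3: π = [0.2310, 0.1528, 0.1702, 0.2654, 0.1807], E[r] = 1.0613, γ^t·E[r] = 0.543375, running G = 3.974625
t=4: π = [0.2283, 0.1539, 0.1689, 0.2662, 0.1827], E[r] = 1.0510, γ^t·E[r] = 0.430488, running G = 4.405113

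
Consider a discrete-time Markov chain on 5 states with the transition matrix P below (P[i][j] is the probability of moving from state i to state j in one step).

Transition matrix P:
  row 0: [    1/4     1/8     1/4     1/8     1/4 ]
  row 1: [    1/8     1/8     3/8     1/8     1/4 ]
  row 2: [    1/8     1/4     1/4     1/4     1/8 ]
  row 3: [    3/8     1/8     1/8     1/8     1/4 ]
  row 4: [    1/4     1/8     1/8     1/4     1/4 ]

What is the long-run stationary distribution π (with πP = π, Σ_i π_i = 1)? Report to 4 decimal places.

Balance equations π_j = Σ_i π_i·P[i][j]:
  π_0 = 1/4·π_0 + 1/8·π_1 + 1/8·π_2 + 3/8·π_3 + 1/4·π_4
  π_1 = 1/8·π_0 + 1/8·π_1 + 1/4·π_2 + 1/8·π_3 + 1/8·π_4
  π_2 = 1/4·π_0 + 3/8·π_1 + 1/4·π_2 + 1/8·π_3 + 1/8·π_4
  π_3 = 1/8·π_0 + 1/8·π_1 + 1/4·π_2 + 1/8·π_3 + 1/4·π_4
  normalize: π_0 + π_1 + π_2 + π_3 + π_4 = 1
Solving the linear system gives exactly π = [455/2012, 613/4024, 110/503, 725/4024, 112/503].

π = [0.2261, 0.1523, 0.2187, 0.1802, 0.2227]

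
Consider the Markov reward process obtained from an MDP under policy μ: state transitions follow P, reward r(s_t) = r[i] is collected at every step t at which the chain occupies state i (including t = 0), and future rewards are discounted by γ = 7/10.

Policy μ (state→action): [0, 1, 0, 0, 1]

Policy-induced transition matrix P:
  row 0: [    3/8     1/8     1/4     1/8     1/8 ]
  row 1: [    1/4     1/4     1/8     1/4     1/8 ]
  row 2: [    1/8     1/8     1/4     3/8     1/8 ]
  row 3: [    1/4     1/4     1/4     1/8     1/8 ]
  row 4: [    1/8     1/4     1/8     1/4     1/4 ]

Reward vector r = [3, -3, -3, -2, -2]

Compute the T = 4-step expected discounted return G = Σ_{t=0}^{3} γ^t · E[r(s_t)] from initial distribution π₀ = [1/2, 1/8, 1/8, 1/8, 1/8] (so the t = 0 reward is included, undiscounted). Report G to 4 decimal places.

G = -1.4453

t=0: π = [0.5000, 0.1250, 0.1250, 0.1250, 0.1250], E[r] = 0.2500, γ^t·E[r] = 0.250000, running G = 0.250000
t=1: π = [0.2813, 0.1719, 0.2188, 0.1875, 0.1406], E[r] = -0.9844, γ^t·E[r] = -0.689063, running G = -0.439063
t=2: π = [0.2402, 0.1875, 0.2109, 0.2188, 0.1426], E[r] = -1.1973, γ^t·E[r] = -0.586660, running G = -1.025723
t=3: π = [0.2358, 0.1936, 0.2087, 0.2190, 0.1428], E[r] = -1.2231, γ^t·E[r] = -0.419539, running G = -1.445261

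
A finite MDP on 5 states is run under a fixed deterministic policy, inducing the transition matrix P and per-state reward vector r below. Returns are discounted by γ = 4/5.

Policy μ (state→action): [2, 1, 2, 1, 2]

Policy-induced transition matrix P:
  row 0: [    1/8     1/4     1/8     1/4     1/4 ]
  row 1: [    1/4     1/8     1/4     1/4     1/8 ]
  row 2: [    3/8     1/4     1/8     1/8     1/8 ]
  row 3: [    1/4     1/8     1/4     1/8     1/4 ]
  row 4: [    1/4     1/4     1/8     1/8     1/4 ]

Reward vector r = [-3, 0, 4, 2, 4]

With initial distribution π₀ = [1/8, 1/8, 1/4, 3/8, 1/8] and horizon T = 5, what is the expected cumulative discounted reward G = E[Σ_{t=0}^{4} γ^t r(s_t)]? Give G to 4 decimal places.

t=0: π = [0.1250, 0.1250, 0.2500, 0.3750, 0.1250], E[r] = 1.8750, γ^t·E[r] = 1.875000, running G = 1.875000
t=1: π = [0.2656, 0.1875, 0.1875, 0.1563, 0.2031], E[r] = 1.0781, γ^t·E[r] = 0.862500, running G = 2.737500
t=2: π = [0.2402, 0.2070, 0.1680, 0.1816, 0.2031], E[r] = 1.1270, γ^t·E[r] = 0.721250, running G = 3.458750
t=3: π = [0.2410, 0.2014, 0.1736, 0.1809, 0.2031], E[r] = 1.1458, γ^t·E[r] = 0.586625, running G = 4.045375
t=4: π = [0.2416, 0.2022, 0.1728, 0.1803, 0.2031], E[r] = 1.1395, γ^t·E[r] = 0.466750, running G = 4.512125

G = 4.5121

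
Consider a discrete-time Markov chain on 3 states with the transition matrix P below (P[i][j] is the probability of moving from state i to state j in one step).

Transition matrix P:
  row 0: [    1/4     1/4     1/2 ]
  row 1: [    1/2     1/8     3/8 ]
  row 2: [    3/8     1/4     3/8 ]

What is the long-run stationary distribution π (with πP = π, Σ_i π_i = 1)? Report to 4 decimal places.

Balance equations π_j = Σ_i π_i·P[i][j]:
  π_0 = 1/4·π_0 + 1/2·π_1 + 3/8·π_2
  π_1 = 1/4·π_0 + 1/8·π_1 + 1/4·π_2
  normalize: π_0 + π_1 + π_2 = 1
Solving the linear system gives exactly π = [29/81, 2/9, 34/81].

π = [0.3580, 0.2222, 0.4198]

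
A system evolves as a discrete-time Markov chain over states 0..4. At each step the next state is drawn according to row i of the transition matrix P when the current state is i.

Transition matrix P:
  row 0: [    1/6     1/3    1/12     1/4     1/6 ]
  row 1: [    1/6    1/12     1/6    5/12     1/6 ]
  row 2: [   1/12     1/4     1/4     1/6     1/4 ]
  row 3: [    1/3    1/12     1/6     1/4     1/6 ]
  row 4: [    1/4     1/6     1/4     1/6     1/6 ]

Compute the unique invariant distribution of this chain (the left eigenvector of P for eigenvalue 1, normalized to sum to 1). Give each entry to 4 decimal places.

Balance equations π_j = Σ_i π_i·P[i][j]:
  π_0 = 1/6·π_0 + 1/6·π_1 + 1/12·π_2 + 1/3·π_3 + 1/4·π_4
  π_1 = 1/3·π_0 + 1/12·π_1 + 1/4·π_2 + 1/12·π_3 + 1/6·π_4
  π_2 = 1/12·π_0 + 1/6·π_1 + 1/4·π_2 + 1/6·π_3 + 1/4·π_4
  π_3 = 1/4·π_0 + 5/12·π_1 + 1/6·π_2 + 1/4·π_3 + 1/6·π_4
  normalize: π_0 + π_1 + π_2 + π_3 + π_4 = 1
Solving the linear system gives exactly π = [93/446, 161/892, 40/223, 1/4, 81/446].

π = [0.2085, 0.1805, 0.1794, 0.2500, 0.1816]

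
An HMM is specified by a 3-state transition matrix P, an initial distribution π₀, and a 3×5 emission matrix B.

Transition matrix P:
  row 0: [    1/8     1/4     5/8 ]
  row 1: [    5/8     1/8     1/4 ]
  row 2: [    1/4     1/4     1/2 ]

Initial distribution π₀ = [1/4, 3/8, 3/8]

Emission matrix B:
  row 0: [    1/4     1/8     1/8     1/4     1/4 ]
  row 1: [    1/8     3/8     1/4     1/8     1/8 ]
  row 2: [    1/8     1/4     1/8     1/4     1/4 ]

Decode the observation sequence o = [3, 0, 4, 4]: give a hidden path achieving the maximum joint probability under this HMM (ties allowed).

t=0: δ = [6.250e-02, 4.688e-02, 9.375e-02]  (obs o_0=3)
t=1: δ = [7.324e-03, 2.930e-03, 5.859e-03]  ψ = [1, 2, 2]  (obs o_1=0)
t=2: δ = [4.578e-04, 2.289e-04, 1.144e-03]  ψ = [1, 0, 0]  (obs o_2=4)
t=3: δ = [7.153e-05, 3.576e-05, 1.431e-04]  ψ = [2, 2, 2]  (obs o_3=4)
backtrack: best end state = 2; path = [1, 0, 2, 2]

path = [1, 0, 2, 2]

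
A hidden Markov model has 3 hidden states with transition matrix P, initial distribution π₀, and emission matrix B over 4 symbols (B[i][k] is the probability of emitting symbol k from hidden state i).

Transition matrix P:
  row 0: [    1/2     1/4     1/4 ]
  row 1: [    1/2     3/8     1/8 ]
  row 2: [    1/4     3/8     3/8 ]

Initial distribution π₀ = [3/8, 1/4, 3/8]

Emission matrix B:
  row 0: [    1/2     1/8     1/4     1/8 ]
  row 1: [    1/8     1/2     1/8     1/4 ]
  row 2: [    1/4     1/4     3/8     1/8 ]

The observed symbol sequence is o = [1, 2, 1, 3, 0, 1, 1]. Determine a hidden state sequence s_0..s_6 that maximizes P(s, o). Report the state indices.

path = [2, 2, 1, 1, 0, 1, 1]

t=0: δ = [4.688e-02, 1.250e-01, 9.375e-02]  (obs o_0=1)
t=1: δ = [1.562e-02, 5.859e-03, 1.318e-02]  ψ = [1, 1, 2]  (obs o_1=2)
t=2: δ = [9.766e-04, 2.472e-03, 1.236e-03]  ψ = [0, 2, 2]  (obs o_2=1)
t=3: δ = [1.545e-04, 2.317e-04, 5.794e-05]  ψ = [1, 1, 2]  (obs o_3=3)
t=4: δ = [5.794e-05, 1.086e-05, 9.656e-06]  ψ = [1, 1, 0]  (obs o_4=0)
t=5: δ = [3.621e-06, 7.242e-06, 3.621e-06]  ψ = [0, 0, 0]  (obs o_5=1)
t=6: δ = [4.526e-07, 1.358e-06, 3.395e-07]  ψ = [1, 1, 2]  (obs o_6=1)
backtrack: best end state = 1; path = [2, 2, 1, 1, 0, 1, 1]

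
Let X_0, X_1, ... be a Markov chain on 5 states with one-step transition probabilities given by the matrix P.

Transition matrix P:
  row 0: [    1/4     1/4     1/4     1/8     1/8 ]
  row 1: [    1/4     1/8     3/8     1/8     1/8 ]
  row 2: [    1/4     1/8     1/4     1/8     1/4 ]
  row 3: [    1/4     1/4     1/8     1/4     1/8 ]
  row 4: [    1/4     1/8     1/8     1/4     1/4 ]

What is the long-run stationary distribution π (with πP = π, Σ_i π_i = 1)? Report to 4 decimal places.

Balance equations π_j = Σ_i π_i·P[i][j]:
  π_0 = 1/4·π_0 + 1/4·π_1 + 1/4·π_2 + 1/4·π_3 + 1/4·π_4
  π_1 = 1/4·π_0 + 1/8·π_1 + 1/8·π_2 + 1/4·π_3 + 1/8·π_4
  π_2 = 1/4·π_0 + 3/8·π_1 + 1/4·π_2 + 1/8·π_3 + 1/8·π_4
  π_3 = 1/8·π_0 + 1/8·π_1 + 1/8·π_2 + 1/4·π_3 + 1/4·π_4
  normalize: π_0 + π_1 + π_2 + π_3 + π_4 = 1
Solving the linear system gives exactly π = [1/4, 81/457, 419/1828, 307/1828, 321/1828].

π = [0.2500, 0.1772, 0.2292, 0.1679, 0.1756]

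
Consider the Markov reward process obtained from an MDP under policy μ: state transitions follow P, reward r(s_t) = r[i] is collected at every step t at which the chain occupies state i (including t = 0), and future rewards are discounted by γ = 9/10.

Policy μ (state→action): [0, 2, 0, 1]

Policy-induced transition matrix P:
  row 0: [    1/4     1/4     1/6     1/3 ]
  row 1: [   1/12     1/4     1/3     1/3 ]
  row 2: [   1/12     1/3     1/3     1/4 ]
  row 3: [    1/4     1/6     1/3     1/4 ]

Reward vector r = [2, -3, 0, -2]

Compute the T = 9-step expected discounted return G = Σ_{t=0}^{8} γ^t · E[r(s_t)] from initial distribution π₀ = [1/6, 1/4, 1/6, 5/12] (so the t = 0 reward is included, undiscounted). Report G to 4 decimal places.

G = -6.3169

t=0: π = [0.1667, 0.2500, 0.1667, 0.4167], E[r] = -1.2500, γ^t·E[r] = -1.250000, running G = -1.250000
t=1: π = [0.1806, 0.2292, 0.3056, 0.2847], E[r] = -0.8958, γ^t·E[r] = -0.806250, running G = -2.056250
t=2: π = [0.1609, 0.2517, 0.3032, 0.2841], E[r] = -1.0017, γ^t·E[r] = -0.811406, running G = -2.867656
t=3: π = [0.1575, 0.2516, 0.3065, 0.2844], E[r] = -1.0085, γ^t·E[r] = -0.735223, running G = -3.602879
t=4: π = [0.1570, 0.2518, 0.3071, 0.2841], E[r] = -1.0098, γ^t·E[r] = -0.662499, running G = -4.265378
t=5: π = [0.1568, 0.2519, 0.3072, 0.2841], E[r] = -1.0102, γ^t·E[r] = -0.596510, running G = -4.861888
t=6: π = [0.1568, 0.2519, 0.3072, 0.2841], E[r] = -1.0103, γ^t·E[r] = -0.536896, running G = -5.398784
t=7: π = [0.1568, 0.2519, 0.3072, 0.2841], E[r] = -1.0103, γ^t·E[r] = -0.483213, running G = -5.881997
t=8: π = [0.1568, 0.2519, 0.3072, 0.2841], E[r] = -1.0103, γ^t·E[r] = -0.434893, running G = -6.316890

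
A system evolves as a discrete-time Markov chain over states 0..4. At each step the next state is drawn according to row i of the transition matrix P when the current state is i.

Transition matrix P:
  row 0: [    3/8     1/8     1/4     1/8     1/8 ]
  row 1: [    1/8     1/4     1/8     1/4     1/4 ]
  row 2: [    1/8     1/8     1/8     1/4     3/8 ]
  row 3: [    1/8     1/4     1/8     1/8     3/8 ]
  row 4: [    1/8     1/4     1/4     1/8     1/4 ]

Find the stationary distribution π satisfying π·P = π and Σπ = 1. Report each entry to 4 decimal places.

π = [0.1667, 0.2067, 0.1800, 0.1733, 0.2733]

Balance equations π_j = Σ_i π_i·P[i][j]:
  π_0 = 3/8·π_0 + 1/8·π_1 + 1/8·π_2 + 1/8·π_3 + 1/8·π_4
  π_1 = 1/8·π_0 + 1/4·π_1 + 1/8·π_2 + 1/4·π_3 + 1/4·π_4
  π_2 = 1/4·π_0 + 1/8·π_1 + 1/8·π_2 + 1/8·π_3 + 1/4·π_4
  π_3 = 1/8·π_0 + 1/4·π_1 + 1/4·π_2 + 1/8·π_3 + 1/8·π_4
  normalize: π_0 + π_1 + π_2 + π_3 + π_4 = 1
Solving the linear system gives exactly π = [1/6, 31/150, 9/50, 13/75, 41/150].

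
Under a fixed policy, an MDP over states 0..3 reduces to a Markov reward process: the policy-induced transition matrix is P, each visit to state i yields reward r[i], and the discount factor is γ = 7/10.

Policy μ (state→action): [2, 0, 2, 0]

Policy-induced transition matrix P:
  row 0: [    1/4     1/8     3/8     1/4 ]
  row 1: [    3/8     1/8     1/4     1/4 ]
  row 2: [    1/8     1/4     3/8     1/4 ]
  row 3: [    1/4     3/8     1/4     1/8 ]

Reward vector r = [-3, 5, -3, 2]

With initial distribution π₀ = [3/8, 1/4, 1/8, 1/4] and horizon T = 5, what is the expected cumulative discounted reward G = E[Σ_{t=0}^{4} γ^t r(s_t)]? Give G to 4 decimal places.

G = -0.0855

t=0: π = [0.3750, 0.2500, 0.1250, 0.2500], E[r] = 0.2500, γ^t·E[r] = 0.250000, running G = 0.250000
t=1: π = [0.2656, 0.2031, 0.3125, 0.2188], E[r] = -0.2813, γ^t·E[r] = -0.196875, running G = 0.053125
t=2: π = [0.2363, 0.2188, 0.3223, 0.2227], E[r] = -0.1367, γ^t·E[r] = -0.066992, running G = -0.013867
t=3: π = [0.2371, 0.2209, 0.3198, 0.2222], E[r] = -0.1216, γ^t·E[r] = -0.041703, running G = -0.055570
t=4: π = [0.2376, 0.2205, 0.3196, 0.2222], E[r] = -0.1247, γ^t·E[r] = -0.029939, running G = -0.085509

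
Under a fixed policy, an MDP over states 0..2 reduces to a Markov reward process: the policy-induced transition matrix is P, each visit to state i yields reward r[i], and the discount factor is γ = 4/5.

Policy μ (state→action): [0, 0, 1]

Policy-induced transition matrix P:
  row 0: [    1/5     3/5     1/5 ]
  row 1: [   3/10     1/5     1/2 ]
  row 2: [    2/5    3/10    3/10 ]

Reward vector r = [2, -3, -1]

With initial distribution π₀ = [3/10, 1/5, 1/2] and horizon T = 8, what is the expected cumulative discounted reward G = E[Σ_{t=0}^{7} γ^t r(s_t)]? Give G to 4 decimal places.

t=0: π = [0.3000, 0.2000, 0.5000], E[r] = -0.5000, γ^t·E[r] = -0.500000, running G = -0.500000
t=1: π = [0.3200, 0.3700, 0.3100], E[r] = -0.7800, γ^t·E[r] = -0.624000, running G = -1.124000
t=2: π = [0.2990, 0.3590, 0.3420], E[r] = -0.8210, γ^t·E[r] = -0.525440, running G = -1.649440
t=3: π = [0.3043, 0.3538, 0.3419], E[r] = -0.7947, γ^t·E[r] = -0.406886, running G = -2.056326
t=4: π = [0.3038, 0.3559, 0.3403], E[r] = -0.8005, γ^t·E[r] = -0.327901, running G = -2.384228
t=5: π = [0.3037, 0.3555, 0.3408], E[r] = -0.8001, γ^t·E[r] = -0.262178, running G = -2.646405
t=6: π = [0.3037, 0.3555, 0.3407], E[r] = -0.7999, γ^t·E[r] = -0.209700, running G = -2.856105
t=7: π = [0.3037, 0.3556, 0.3407], E[r] = -0.8000, γ^t·E[r] = -0.167775, running G = -3.023880

G = -3.0239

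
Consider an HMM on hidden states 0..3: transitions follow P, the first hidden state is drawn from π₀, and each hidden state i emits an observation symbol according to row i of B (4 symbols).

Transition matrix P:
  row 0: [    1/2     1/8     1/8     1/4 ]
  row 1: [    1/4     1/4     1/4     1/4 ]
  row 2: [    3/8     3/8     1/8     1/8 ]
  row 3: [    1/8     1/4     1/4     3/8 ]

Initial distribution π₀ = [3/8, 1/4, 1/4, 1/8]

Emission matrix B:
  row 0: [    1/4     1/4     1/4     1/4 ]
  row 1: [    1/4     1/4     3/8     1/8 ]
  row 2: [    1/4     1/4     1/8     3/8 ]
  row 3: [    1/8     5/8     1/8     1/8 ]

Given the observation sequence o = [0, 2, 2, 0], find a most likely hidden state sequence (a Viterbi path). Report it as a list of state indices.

path = [0, 0, 0, 0]

t=0: δ = [9.375e-02, 6.250e-02, 6.250e-02, 1.562e-02]  (obs o_0=0)
t=1: δ = [1.172e-02, 8.789e-03, 1.953e-03, 2.930e-03]  ψ = [0, 2, 1, 0]  (obs o_1=2)
t=2: δ = [1.465e-03, 8.240e-04, 2.747e-04, 3.662e-04]  ψ = [0, 1, 1, 0]  (obs o_2=2)
t=3: δ = [1.831e-04, 5.150e-05, 5.150e-05, 4.578e-05]  ψ = [0, 1, 1, 0]  (obs o_3=0)
backtrack: best end state = 0; path = [0, 0, 0, 0]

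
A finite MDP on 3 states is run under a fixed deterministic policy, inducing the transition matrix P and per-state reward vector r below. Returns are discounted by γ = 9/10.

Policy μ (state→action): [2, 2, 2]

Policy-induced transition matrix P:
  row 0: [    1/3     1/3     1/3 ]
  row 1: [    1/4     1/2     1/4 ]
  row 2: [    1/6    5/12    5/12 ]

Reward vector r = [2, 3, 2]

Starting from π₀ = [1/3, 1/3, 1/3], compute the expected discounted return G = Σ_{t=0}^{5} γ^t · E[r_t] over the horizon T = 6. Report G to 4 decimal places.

t=0: π = [0.3333, 0.3333, 0.3333], E[r] = 2.3333, γ^t·E[r] = 2.333333, running G = 2.333333
t=1: π = [0.2500, 0.4167, 0.3333], E[r] = 2.4167, γ^t·E[r] = 2.175000, running G = 4.508333
t=2: π = [0.2431, 0.4306, 0.3264], E[r] = 2.4306, γ^t·E[r] = 1.968750, running G = 6.477083
t=3: π = [0.2431, 0.4323, 0.3247], E[r] = 2.4323, γ^t·E[r] = 1.773141, running G = 8.250224
t=4: π = [0.2432, 0.4324, 0.3244], E[r] = 2.4324, γ^t·E[r] = 1.595921, running G = 9.846145
t=5: π = [0.2432, 0.4324, 0.3243], E[r] = 2.4324, γ^t·E[r] = 1.436329, running G = 11.282475

G = 11.2825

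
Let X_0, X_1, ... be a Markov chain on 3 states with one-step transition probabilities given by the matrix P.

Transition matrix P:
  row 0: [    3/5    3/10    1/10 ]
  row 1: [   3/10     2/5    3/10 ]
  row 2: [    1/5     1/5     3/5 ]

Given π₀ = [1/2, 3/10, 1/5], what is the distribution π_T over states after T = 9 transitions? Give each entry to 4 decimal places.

π = [0.3830, 0.2979, 0.3191]

t=0: π = [0.5000, 0.3000, 0.2000]
t=1: π = [0.4300, 0.3100, 0.2600]
t=2: π = [0.4030, 0.3050, 0.2920]
t=3: π = [0.3917, 0.3013, 0.3070]
t=4: π = [0.3868, 0.2994, 0.3138]
t=5: π = [0.3847, 0.2986, 0.3168]
t=6: π = [0.3837, 0.2982, 0.3181]
t=7: π = [0.3833, 0.2980, 0.3187]
t=8: π = [0.3831, 0.2979, 0.3189]
t=9: π = [0.3830, 0.2979, 0.3191]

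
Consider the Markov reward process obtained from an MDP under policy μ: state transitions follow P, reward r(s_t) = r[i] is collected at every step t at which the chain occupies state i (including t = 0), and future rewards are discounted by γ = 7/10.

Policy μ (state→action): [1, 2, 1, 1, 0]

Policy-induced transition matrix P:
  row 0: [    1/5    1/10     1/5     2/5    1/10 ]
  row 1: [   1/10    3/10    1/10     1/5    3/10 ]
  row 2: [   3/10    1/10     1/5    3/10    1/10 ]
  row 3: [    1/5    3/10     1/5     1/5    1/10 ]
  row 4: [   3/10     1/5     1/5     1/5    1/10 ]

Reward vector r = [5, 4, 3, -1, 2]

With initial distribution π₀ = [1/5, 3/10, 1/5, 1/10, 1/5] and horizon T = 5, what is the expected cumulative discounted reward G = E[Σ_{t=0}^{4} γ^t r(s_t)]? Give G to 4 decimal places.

G = 7.4252

t=0: π = [0.2000, 0.3000, 0.2000, 0.1000, 0.2000], E[r] = 3.1000, γ^t·E[r] = 3.100000, running G = 3.100000
t=1: π = [0.2100, 0.2000, 0.1700, 0.2600, 0.1600], E[r] = 2.4200, γ^t·E[r] = 1.694000, running G = 4.794000
t=2: π = [0.2130, 0.2080, 0.1800, 0.2590, 0.1400], E[r] = 2.4580, γ^t·E[r] = 1.204420, running G = 5.998420
t=3: π = [0.2112, 0.2074, 0.1792, 0.2606, 0.1416], E[r] = 2.4458, γ^t·E[r] = 0.838909, running G = 6.837329
t=4: π = [0.2113, 0.2078, 0.1793, 0.2602, 0.1415], E[r] = 2.4483, γ^t·E[r] = 0.587842, running G = 7.425171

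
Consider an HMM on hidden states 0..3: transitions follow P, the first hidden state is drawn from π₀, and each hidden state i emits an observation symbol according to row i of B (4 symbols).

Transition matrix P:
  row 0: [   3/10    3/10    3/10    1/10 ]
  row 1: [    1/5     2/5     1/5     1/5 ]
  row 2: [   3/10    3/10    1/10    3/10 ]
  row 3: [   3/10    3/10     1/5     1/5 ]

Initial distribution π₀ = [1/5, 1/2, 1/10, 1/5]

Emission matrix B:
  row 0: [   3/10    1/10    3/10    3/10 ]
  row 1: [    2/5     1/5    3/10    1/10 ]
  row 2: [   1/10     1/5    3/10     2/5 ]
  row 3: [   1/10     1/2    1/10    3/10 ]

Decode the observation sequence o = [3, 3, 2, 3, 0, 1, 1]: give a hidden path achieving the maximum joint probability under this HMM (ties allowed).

t=0: δ = [6.000e-02, 5.000e-02, 4.000e-02, 6.000e-02]  (obs o_0=3)
t=1: δ = [5.400e-03, 2.000e-03, 7.200e-03, 3.600e-03]  ψ = [0, 1, 0, 2]  (obs o_1=3)
t=2: δ = [6.480e-04, 6.480e-04, 4.860e-04, 2.160e-04]  ψ = [2, 2, 0, 2]  (obs o_2=2)
t=3: δ = [5.832e-05, 2.592e-05, 7.776e-05, 4.374e-05]  ψ = [0, 1, 0, 2]  (obs o_3=3)
t=4: δ = [6.998e-06, 9.331e-06, 1.750e-06, 2.333e-06]  ψ = [2, 2, 0, 2]  (obs o_4=0)
t=5: δ = [2.100e-07, 7.465e-07, 4.199e-07, 9.331e-07]  ψ = [0, 1, 0, 1]  (obs o_5=1)
t=6: δ = [2.799e-08, 5.972e-08, 3.732e-08, 9.331e-08]  ψ = [3, 1, 3, 3]  (obs o_6=1)
backtrack: best end state = 3; path = [0, 2, 0, 2, 1, 3, 3]

path = [0, 2, 0, 2, 1, 3, 3]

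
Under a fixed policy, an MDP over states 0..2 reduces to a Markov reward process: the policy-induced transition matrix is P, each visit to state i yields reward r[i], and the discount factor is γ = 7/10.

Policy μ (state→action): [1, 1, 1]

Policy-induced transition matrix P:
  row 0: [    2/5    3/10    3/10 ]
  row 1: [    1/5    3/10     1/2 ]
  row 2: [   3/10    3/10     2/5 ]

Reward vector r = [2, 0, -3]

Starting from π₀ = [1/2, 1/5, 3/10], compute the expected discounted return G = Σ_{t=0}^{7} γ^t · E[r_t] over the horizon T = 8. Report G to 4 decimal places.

G = -1.0718

t=0: π = [0.5000, 0.2000, 0.3000], E[r] = 0.1000, γ^t·E[r] = 0.100000, running G = 0.100000
t=1: π = [0.3300, 0.3000, 0.3700], E[r] = -0.4500, γ^t·E[r] = -0.315000, running G = -0.215000
t=2: π = [0.3030, 0.3000, 0.3970], E[r] = -0.5850, γ^t·E[r] = -0.286650, running G = -0.501650
t=3: π = [0.3003, 0.3000, 0.3997], E[r] = -0.5985, γ^t·E[r] = -0.205286, running G = -0.706936
t=4: π = [0.3000, 0.3000, 0.4000], E[r] = -0.5999, γ^t·E[r] = -0.144024, running G = -0.850959
t=5: π = [0.3000, 0.3000, 0.4000], E[r] = -0.6000, γ^t·E[r] = -0.100839, running G = -0.951799
t=6: π = [0.3000, 0.3000, 0.4000], E[r] = -0.6000, γ^t·E[r] = -0.070589, running G = -1.022388
t=7: π = [0.3000, 0.3000, 0.4000], E[r] = -0.6000, γ^t·E[r] = -0.049413, running G = -1.071801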